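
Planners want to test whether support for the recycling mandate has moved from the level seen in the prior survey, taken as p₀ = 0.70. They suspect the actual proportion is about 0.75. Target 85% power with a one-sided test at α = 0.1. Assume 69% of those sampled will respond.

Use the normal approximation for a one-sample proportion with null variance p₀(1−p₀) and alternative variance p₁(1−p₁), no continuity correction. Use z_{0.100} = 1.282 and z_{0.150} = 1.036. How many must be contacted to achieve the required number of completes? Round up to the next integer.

n = 623

n = [z_α·√(p₀q₀) + z_β·√(p₁q₁)]² / (p₁ − p₀)²
  = [1.282·√(0.70·0.30) + 1.036·√(0.75·0.25)]² / (0.05)²
  = [1.282·0.4583 + 1.036·0.4330]² / 0.0025
  = [1.0361]² / 0.0025
  = 429.39
Adjust for 69% response: 429.39 / 0.69 = 622.31.
Round up → n = 623.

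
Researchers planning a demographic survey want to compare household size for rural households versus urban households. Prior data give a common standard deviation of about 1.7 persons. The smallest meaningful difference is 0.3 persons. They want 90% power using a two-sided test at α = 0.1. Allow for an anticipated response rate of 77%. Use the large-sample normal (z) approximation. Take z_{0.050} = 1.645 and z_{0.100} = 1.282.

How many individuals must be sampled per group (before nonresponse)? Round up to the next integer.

n = (z_{α/2} + z_β)² · (σ₁² + σ₂²) / δ²
  = (1.645 + 1.282)² · (2·1.7² = 5.78) / 0.3²
  = 8.5673 · 5.78 / 0.09
  = 550.21
Adjust for 77% response: 550.21 / 0.77 = 714.56.
Round up → n = 715 per group.

n = 715 per group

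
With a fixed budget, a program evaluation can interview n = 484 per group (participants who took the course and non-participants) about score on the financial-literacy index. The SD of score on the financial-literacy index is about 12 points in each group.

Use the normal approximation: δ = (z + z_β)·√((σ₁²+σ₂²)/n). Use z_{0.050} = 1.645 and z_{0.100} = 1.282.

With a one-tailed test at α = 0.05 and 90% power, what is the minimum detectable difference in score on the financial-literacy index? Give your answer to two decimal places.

δ = (z_α + z_β) · √((σ₁²+σ₂²)/n)
  = (1.645 + 1.282) · √(288/484)
  = 2.927 · √0.59504
  = 2.927 · 0.7714
  = 2.2579

Minimum detectable difference ≈ 2.26 points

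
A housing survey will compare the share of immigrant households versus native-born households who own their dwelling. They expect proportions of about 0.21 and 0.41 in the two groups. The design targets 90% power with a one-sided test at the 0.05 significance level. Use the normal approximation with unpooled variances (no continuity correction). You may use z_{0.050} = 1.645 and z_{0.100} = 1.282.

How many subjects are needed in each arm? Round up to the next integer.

n = (z_α + z_β)² · [p₁(1−p₁) + p₂(1−p₂)] / (p₁ − p₂)²
  = (1.645 + 1.282)² · (0.21·0.79 + 0.41·0.59) / (-0.20)²
  = (2.927)² · (0.1659 + 0.2419) / 0.0400
  = 8.5673 · 0.4078 / 0.0400
  = 87.34
Round up → n = 88 per group.

n = 88 per group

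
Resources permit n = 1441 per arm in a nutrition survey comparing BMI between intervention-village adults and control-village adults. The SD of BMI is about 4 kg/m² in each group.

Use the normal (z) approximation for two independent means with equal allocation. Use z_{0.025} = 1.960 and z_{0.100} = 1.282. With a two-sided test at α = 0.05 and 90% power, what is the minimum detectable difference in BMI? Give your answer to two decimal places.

Minimum detectable difference ≈ 0.48 kg/m²

δ = (z_{α/2} + z_β) · √((σ₁²+σ₂²)/n)
  = (1.960 + 1.282) · √(32/1441)
  = 3.242 · √0.02221
  = 3.242 · 0.1490
  = 0.4831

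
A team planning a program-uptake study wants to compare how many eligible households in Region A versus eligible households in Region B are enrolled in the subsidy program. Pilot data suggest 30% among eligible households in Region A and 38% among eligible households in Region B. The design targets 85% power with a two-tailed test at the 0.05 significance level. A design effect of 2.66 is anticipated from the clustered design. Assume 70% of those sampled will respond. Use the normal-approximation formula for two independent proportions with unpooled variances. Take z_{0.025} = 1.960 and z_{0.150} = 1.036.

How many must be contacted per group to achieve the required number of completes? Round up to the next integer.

n = (z_{α/2} + z_β)² · [p₁(1−p₁) + p₂(1−p₂)] / (p₁ − p₂)²
  = (1.960 + 1.036)² · (0.30·0.70 + 0.38·0.62) / (-0.08)²
  = (2.996)² · (0.2100 + 0.2356) / 0.0064
  = 8.9760 · 0.4456 / 0.0064
  = 624.96
Design effect: 2.66 × 624.96 = 1662.38.
Adjust for 70% response: 1662.38 / 0.70 = 2374.83.
Round up → n = 2375 per group.

n = 2375 per group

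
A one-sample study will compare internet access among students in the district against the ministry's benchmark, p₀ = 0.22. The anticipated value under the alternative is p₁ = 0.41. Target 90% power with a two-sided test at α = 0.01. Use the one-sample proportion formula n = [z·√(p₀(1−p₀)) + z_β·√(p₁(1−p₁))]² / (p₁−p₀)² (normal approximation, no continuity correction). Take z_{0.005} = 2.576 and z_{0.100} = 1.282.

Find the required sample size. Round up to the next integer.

n = [z_{α/2}·√(p₀q₀) + z_β·√(p₁q₁)]² / (p₁ − p₀)²
  = [2.576·√(0.22·0.78) + 1.282·√(0.41·0.59)]² / (0.19)²
  = [2.576·0.4142 + 1.282·0.4918]² / 0.0361
  = [1.6976]² / 0.0361
  = 79.83
Round up → n = 80.

n = 80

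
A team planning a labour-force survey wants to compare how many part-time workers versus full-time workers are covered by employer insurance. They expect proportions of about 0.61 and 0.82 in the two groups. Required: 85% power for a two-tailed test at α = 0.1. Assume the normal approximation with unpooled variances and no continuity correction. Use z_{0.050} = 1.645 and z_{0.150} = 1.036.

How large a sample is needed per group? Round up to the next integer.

n = 63 per group

n = (z_{α/2} + z_β)² · [p₁(1−p₁) + p₂(1−p₂)] / (p₁ − p₂)²
  = (1.645 + 1.036)² · (0.61·0.39 + 0.82·0.18) / (-0.21)²
  = (2.681)² · (0.2379 + 0.1476) / 0.0441
  = 7.1878 · 0.3855 / 0.0441
  = 62.83
Round up → n = 63 per group.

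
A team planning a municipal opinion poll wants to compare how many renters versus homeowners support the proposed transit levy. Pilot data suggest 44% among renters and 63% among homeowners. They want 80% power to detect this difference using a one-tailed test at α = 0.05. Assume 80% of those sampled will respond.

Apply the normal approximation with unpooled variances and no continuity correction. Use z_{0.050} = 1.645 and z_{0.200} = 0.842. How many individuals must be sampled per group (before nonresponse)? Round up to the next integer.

n = (z_α + z_β)² · [p₁(1−p₁) + p₂(1−p₂)] / (p₁ − p₂)²
  = (1.645 + 0.842)² · (0.44·0.56 + 0.63·0.37) / (-0.19)²
  = (2.487)² · (0.2464 + 0.2331) / 0.0361
  = 6.1852 · 0.4795 / 0.0361
  = 82.15
Adjust for 80% response: 82.15 / 0.80 = 102.69.
Round up → n = 103 per group.

n = 103 per group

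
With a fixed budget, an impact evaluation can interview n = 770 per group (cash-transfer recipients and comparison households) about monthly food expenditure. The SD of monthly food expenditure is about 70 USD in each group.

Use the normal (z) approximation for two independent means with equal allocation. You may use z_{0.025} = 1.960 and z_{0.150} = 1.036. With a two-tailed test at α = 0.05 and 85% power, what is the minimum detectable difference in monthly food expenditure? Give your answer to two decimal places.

δ = (z_{α/2} + z_β) · √((σ₁²+σ₂²)/n)
  = (1.960 + 1.036) · √(9800/770)
  = 2.996 · √12.7273
  = 2.996 · 3.5675
  = 10.6883

Minimum detectable difference ≈ 10.69 USD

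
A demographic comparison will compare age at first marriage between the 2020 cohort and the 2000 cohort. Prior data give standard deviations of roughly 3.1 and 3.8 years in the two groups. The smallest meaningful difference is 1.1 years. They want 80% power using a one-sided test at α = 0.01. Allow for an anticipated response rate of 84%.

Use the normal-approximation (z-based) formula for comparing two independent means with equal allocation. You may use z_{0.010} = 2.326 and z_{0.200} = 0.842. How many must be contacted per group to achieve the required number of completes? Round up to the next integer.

n = 238 per group

n = (z_α + z_β)² · (σ₁² + σ₂²) / δ²
  = (2.326 + 0.842)² · (3.1² + 3.8² = 24.05) / 1.1²
  = 10.0362 · 24.05 / 1.21
  = 199.48
Adjust for 84% response: 199.48 / 0.84 = 237.48.
Round up → n = 238 per group.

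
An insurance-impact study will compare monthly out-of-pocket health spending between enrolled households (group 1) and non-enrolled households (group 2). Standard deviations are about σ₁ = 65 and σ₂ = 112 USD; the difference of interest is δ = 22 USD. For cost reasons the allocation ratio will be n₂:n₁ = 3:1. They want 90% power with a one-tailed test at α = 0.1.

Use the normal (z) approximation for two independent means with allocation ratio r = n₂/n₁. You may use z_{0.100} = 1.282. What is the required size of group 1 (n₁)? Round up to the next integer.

n₁ = 115

n₁ = (z_α + z_β)² · (σ₁² + σ₂²/r) / δ²
   = (1.282 + 1.282)² · (65² + 112²/3) / 22²
   = 6.5741 · (4225 + 4181.3) / 484
   = 6.5741 · 8406.3 / 484
   = 114.18
Round up → n₁ = 115; n₂ = r·n₁ = 3 × 115 = 345.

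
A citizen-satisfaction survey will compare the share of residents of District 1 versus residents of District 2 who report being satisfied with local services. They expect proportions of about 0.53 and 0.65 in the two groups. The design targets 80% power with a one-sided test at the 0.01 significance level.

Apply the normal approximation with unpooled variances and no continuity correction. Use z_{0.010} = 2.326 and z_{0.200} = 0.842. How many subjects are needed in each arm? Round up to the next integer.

n = (z_α + z_β)² · [p₁(1−p₁) + p₂(1−p₂)] / (p₁ − p₂)²
  = (2.326 + 0.842)² · (0.53·0.47 + 0.65·0.35) / (-0.12)²
  = (3.168)² · (0.2491 + 0.2275) / 0.0144
  = 10.0362 · 0.4766 / 0.0144
  = 332.17
Round up → n = 333 per group.

n = 333 per group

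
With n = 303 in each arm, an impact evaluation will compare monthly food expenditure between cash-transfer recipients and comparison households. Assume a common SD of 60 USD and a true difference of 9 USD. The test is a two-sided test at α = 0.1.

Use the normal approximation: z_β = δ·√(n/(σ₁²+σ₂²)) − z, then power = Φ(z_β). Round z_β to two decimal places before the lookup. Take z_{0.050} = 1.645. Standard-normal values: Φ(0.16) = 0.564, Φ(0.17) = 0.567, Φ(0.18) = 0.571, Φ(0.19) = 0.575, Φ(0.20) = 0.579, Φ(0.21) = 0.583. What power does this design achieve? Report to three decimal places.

Power ≈ 0.579

z_β = δ·√(n/(σ₁²+σ₂²)) − z_{α/2}
    = 9 · √(303/7200) − 1.645
    = 9 · 0.20514 − 1.645
    = 1.8463 − 1.645 = 0.2013 → 0.20
Power = Φ(0.20) = 0.579.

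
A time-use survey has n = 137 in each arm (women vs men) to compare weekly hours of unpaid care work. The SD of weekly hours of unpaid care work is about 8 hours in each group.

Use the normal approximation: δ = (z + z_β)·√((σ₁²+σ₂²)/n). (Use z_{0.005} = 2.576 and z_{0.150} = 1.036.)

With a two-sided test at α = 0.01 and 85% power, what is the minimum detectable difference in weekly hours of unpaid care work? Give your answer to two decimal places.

Minimum detectable difference ≈ 3.49 hours

δ = (z_{α/2} + z_β) · √((σ₁²+σ₂²)/n)
  = (2.576 + 1.036) · √(128/137)
  = 3.612 · √0.93431
  = 3.612 · 0.9666
  = 3.4913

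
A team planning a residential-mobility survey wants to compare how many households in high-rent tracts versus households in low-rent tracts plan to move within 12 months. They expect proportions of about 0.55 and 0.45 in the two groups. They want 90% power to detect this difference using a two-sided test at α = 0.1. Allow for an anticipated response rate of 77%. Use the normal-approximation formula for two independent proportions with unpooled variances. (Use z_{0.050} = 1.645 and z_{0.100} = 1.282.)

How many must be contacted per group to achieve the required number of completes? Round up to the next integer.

n = 551 per group

n = (z_{α/2} + z_β)² · [p₁(1−p₁) + p₂(1−p₂)] / (p₁ − p₂)²
  = (1.645 + 1.282)² · (0.55·0.45 + 0.45·0.55) / (0.10)²
  = (2.927)² · (0.2475 + 0.2475) / 0.0100
  = 8.5673 · 0.4950 / 0.0100
  = 424.08
Adjust for 77% response: 424.08 / 0.77 = 550.76.
Round up → n = 551 per group.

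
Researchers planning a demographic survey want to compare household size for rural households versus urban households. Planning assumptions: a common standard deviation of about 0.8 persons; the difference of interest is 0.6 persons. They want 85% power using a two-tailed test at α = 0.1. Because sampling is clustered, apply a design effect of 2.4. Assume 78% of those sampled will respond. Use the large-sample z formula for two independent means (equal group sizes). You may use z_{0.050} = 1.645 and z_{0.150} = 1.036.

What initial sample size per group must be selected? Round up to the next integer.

n = 79 per group

n = (z_{α/2} + z_β)² · (σ₁² + σ₂²) / δ²
  = (1.645 + 1.036)² · (2·0.8² = 1.28) / 0.6²
  = 7.1878 · 1.28 / 0.36
  = 25.56
Design effect: 2.4 × 25.56 = 61.34.
Adjust for 78% response: 61.34 / 0.78 = 78.64.
Round up → n = 79 per group.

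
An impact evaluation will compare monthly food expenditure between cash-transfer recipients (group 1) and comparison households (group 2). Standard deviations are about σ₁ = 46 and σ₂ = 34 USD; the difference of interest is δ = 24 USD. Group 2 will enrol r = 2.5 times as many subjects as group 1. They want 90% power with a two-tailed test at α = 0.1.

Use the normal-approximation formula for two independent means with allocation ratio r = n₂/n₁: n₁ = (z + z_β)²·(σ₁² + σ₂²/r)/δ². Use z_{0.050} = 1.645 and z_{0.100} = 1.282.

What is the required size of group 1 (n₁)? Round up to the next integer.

n₁ = 39

n₁ = (z_{α/2} + z_β)² · (σ₁² + σ₂²/r) / δ²
   = (1.645 + 1.282)² · (46² + 34²/2.5) / 24²
   = 8.5673 · (2116 + 462.4) / 576
   = 8.5673 · 2578.4 / 576
   = 38.35
Round up → n₁ = 39; n₂ = r·n₁ = 2.5 × 39 = 98.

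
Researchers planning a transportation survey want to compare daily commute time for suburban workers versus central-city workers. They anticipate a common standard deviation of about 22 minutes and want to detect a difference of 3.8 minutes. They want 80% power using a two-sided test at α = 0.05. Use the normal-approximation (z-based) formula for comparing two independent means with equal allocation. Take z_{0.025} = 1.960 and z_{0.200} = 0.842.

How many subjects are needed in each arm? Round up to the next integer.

n = 527 per group

n = (z_{α/2} + z_β)² · (σ₁² + σ₂²) / δ²
  = (1.960 + 0.842)² · (2·22² = 968) / 3.8²
  = 7.8512 · 968 / 14.44
  = 526.31
Round up → n = 527 per group.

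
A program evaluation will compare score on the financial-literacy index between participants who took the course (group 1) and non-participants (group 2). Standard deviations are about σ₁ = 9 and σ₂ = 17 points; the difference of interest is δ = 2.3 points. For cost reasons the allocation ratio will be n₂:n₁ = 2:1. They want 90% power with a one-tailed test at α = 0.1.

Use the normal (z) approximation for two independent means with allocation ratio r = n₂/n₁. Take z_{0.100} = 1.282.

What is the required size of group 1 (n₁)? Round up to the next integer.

n₁ = 281

n₁ = (z_α + z_β)² · (σ₁² + σ₂²/r) / δ²
   = (1.282 + 1.282)² · (9² + 17²/2) / 2.3²
   = 6.5741 · (81 + 144.5) / 5.29
   = 6.5741 · 225.5 / 5.29
   = 280.24
Round up → n₁ = 281; n₂ = r·n₁ = 2 × 281 = 562.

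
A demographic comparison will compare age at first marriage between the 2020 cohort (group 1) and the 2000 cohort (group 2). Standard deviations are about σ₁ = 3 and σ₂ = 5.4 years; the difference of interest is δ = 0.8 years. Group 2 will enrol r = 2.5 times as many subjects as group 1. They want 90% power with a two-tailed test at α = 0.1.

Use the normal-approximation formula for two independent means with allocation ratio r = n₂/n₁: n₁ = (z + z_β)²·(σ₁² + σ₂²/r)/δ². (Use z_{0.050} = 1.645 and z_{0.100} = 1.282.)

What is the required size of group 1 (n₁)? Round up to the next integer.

n₁ = 277

n₁ = (z_{α/2} + z_β)² · (σ₁² + σ₂²/r) / δ²
   = (1.645 + 1.282)² · (3² + 5.4²/2.5) / 0.8²
   = 8.5673 · (9 + 11.664) / 0.64
   = 8.5673 · 20.664 / 0.64
   = 276.62
Round up → n₁ = 277; n₂ = r·n₁ = 2.5 × 277 = 693.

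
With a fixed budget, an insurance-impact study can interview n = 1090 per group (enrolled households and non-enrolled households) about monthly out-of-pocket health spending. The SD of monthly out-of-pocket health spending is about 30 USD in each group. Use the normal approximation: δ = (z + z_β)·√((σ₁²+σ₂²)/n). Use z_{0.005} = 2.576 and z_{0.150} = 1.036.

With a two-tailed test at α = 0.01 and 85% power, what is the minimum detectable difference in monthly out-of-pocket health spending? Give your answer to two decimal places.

δ = (z_{α/2} + z_β) · √((σ₁²+σ₂²)/n)
  = (2.576 + 1.036) · √(1800/1090)
  = 3.612 · √1.6514
  = 3.612 · 1.2851
  = 4.6416

Minimum detectable difference ≈ 4.64 USD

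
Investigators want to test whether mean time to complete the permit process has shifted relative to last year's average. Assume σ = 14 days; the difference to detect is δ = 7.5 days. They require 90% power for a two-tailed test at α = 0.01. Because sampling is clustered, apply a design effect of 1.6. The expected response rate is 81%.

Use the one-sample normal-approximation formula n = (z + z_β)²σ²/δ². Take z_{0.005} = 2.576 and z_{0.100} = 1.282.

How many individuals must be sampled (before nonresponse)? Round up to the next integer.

n = (z_{α/2} + z_β)² · σ² / δ²
  = (2.576 + 1.282)² · 14² / 7.5²
  = 14.8842 · 196 / 56.25
  = 51.86
Design effect: 1.6 × 51.86 = 82.98.
Adjust for 81% response: 82.98 / 0.81 = 102.45.
Round up → n = 103.

n = 103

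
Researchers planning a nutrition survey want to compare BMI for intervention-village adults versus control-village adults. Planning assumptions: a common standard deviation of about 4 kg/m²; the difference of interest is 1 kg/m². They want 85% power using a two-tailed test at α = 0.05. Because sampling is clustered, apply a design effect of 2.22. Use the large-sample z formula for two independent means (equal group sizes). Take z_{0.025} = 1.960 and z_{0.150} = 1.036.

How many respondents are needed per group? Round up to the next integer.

n = 638 per group

n = (z_{α/2} + z_β)² · (σ₁² + σ₂²) / δ²
  = (1.960 + 1.036)² · (2·4² = 32) / 1²
  = 8.9760 · 32 / 1
  = 287.23
Design effect: 2.22 × 287.23 = 637.66.
Round up → n = 638 per group.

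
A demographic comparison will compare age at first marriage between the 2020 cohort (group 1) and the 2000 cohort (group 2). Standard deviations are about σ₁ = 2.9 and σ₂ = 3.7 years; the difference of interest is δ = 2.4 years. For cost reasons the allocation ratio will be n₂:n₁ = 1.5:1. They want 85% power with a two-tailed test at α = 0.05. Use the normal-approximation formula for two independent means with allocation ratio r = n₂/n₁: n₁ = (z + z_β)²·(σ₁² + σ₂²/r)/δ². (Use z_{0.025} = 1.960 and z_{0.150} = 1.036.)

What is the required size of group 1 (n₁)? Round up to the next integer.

n₁ = (z_{α/2} + z_β)² · (σ₁² + σ₂²/r) / δ²
   = (1.960 + 1.036)² · (2.9² + 3.7²/1.5) / 2.4²
   = 8.9760 · (8.41 + 9.1267) / 5.76
   = 8.9760 · 17.5367 / 5.76
   = 27.33
Round up → n₁ = 28; n₂ = r·n₁ = 1.5 × 28 = 42.

n₁ = 28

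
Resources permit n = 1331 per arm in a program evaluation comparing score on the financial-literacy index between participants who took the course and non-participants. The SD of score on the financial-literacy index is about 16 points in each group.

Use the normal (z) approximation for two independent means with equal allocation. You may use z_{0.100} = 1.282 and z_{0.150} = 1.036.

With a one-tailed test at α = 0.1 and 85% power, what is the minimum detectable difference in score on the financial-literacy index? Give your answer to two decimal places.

δ = (z_α + z_β) · √((σ₁²+σ₂²)/n)
  = (1.282 + 1.036) · √(512/1331)
  = 2.318 · √0.38467
  = 2.318 · 0.6202
  = 1.4377

Minimum detectable difference ≈ 1.44 points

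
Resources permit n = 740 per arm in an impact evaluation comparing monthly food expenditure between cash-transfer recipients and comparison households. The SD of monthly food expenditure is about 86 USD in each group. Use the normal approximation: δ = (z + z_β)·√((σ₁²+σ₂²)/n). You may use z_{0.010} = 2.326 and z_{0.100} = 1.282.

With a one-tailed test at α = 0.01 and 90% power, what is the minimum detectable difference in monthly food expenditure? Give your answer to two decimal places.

Minimum detectable difference ≈ 16.13 USD

δ = (z_α + z_β) · √((σ₁²+σ₂²)/n)
  = (2.326 + 1.282) · √(14792/740)
  = 3.608 · √19.9892
  = 3.608 · 4.4709
  = 16.1311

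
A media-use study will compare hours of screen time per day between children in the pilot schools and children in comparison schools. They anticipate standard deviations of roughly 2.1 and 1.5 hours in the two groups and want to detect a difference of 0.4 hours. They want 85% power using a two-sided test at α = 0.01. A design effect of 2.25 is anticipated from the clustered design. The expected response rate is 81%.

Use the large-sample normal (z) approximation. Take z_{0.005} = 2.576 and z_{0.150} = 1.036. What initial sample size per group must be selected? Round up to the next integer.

n = (z_{α/2} + z_β)² · (σ₁² + σ₂²) / δ²
  = (2.576 + 1.036)² · (2.1² + 1.5² = 6.66) / 0.4²
  = 13.0465 · 6.66 / 0.16
  = 543.06
Design effect: 2.25 × 543.06 = 1221.89.
Adjust for 81% response: 1221.89 / 0.81 = 1508.51.
Round up → n = 1509 per group.

n = 1509 per group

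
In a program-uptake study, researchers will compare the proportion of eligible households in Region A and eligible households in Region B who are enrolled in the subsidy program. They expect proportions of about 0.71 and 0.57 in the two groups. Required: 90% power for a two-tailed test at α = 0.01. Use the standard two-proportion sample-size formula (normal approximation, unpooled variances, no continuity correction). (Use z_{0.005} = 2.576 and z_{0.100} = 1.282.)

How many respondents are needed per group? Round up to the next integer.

n = (z_{α/2} + z_β)² · [p₁(1−p₁) + p₂(1−p₂)] / (p₁ − p₂)²
  = (2.576 + 1.282)² · (0.71·0.29 + 0.57·0.43) / (0.14)²
  = (3.858)² · (0.2059 + 0.2451) / 0.0196
  = 14.8842 · 0.4510 / 0.0196
  = 342.49
Round up → n = 343 per group.

n = 343 per group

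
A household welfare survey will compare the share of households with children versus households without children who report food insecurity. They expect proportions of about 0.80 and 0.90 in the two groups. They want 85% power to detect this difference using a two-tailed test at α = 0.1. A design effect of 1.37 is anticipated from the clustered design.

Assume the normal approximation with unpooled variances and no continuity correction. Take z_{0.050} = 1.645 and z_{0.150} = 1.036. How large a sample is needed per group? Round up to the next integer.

n = (z_{α/2} + z_β)² · [p₁(1−p₁) + p₂(1−p₂)] / (p₁ − p₂)²
  = (1.645 + 1.036)² · (0.80·0.20 + 0.90·0.10) / (-0.10)²
  = (2.681)² · (0.1600 + 0.0900) / 0.0100
  = 7.1878 · 0.2500 / 0.0100
  = 179.69
Design effect: 1.37 × 179.69 = 246.18.
Round up → n = 247 per group.

n = 247 per group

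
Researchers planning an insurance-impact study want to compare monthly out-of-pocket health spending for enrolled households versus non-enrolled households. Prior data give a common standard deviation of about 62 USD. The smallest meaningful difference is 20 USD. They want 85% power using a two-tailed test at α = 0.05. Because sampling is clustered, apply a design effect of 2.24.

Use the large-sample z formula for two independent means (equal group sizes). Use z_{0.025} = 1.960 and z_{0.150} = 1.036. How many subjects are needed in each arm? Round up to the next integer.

n = 387 per group

n = (z_{α/2} + z_β)² · (σ₁² + σ₂²) / δ²
  = (1.960 + 1.036)² · (2·62² = 7688) / 20²
  = 8.9760 · 7688 / 400
  = 172.52
Design effect: 2.24 × 172.52 = 386.44.
Round up → n = 387 per group.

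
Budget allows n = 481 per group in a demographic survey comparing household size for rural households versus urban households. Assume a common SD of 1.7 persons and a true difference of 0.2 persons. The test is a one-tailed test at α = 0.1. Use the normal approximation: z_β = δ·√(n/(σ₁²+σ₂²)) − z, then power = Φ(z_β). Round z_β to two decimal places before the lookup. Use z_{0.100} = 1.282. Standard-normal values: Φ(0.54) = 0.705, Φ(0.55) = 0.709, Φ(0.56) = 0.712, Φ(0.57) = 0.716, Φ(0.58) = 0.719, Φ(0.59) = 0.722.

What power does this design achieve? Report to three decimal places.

Power ≈ 0.705

z_β = δ·√(n/(σ₁²+σ₂²)) − z_α
    = 0.2 · √(481/5.78) − 1.282
    = 0.2 · 9.12239 − 1.282
    = 1.8245 − 1.282 = 0.5425 → 0.54
Power = Φ(0.54) = 0.705.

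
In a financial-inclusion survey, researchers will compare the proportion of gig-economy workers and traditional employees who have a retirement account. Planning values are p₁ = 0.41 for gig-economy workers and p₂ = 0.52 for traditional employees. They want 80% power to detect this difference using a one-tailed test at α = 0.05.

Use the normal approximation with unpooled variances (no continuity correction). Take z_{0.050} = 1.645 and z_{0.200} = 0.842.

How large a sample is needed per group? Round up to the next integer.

n = 252 per group

n = (z_α + z_β)² · [p₁(1−p₁) + p₂(1−p₂)] / (p₁ − p₂)²
  = (1.645 + 0.842)² · (0.41·0.59 + 0.52·0.48) / (-0.11)²
  = (2.487)² · (0.2419 + 0.2496) / 0.0121
  = 6.1852 · 0.4915 / 0.0121
  = 251.24
Round up → n = 252 per group.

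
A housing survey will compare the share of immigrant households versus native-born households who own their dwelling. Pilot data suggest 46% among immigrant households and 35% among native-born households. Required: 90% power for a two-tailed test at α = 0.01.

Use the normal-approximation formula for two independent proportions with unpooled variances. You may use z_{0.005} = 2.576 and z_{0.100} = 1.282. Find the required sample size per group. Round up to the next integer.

n = 586 per group

n = (z_{α/2} + z_β)² · [p₁(1−p₁) + p₂(1−p₂)] / (p₁ − p₂)²
  = (2.576 + 1.282)² · (0.46·0.54 + 0.35·0.65) / (0.11)²
  = (3.858)² · (0.2484 + 0.2275) / 0.0121
  = 14.8842 · 0.4759 / 0.0121
  = 585.40
Round up → n = 586 per group.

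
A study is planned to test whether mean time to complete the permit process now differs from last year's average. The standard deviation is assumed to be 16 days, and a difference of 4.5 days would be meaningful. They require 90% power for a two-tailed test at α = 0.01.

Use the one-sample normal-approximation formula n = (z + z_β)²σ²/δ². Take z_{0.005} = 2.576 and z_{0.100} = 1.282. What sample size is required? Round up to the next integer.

n = 189

n = (z_{α/2} + z_β)² · σ² / δ²
  = (2.576 + 1.282)² · 16² / 4.5²
  = 14.8842 · 256 / 20.25
  = 188.17
Round up → n = 189.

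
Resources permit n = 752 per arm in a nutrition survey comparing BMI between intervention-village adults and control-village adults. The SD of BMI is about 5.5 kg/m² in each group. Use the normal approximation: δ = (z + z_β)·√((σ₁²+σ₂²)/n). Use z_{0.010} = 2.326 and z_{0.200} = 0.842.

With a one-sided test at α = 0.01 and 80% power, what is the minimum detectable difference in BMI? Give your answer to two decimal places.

δ = (z_α + z_β) · √((σ₁²+σ₂²)/n)
  = (2.326 + 0.842) · √(60.5/752)
  = 3.168 · √0.08045
  = 3.168 · 0.2836
  = 0.8986

Minimum detectable difference ≈ 0.90 kg/m²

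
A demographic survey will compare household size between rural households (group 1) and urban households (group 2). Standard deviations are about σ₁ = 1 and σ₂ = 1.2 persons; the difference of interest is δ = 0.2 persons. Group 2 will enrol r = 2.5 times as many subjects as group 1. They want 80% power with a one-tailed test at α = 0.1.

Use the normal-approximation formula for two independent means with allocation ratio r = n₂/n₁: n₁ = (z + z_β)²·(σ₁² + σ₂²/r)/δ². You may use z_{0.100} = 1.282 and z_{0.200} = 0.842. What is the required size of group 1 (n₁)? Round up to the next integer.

n₁ = 178

n₁ = (z_α + z_β)² · (σ₁² + σ₂²/r) / δ²
   = (1.282 + 0.842)² · (1² + 1.2²/2.5) / 0.2²
   = 4.5114 · (1 + 0.576) / 0.04
   = 4.5114 · 1.576 / 0.04
   = 177.75
Round up → n₁ = 178; n₂ = r·n₁ = 2.5 × 178 = 445.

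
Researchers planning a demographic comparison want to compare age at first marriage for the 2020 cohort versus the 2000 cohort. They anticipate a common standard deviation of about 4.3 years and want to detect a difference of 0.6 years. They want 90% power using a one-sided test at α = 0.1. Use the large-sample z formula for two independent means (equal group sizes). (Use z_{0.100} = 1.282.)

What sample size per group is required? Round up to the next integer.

n = (z_α + z_β)² · (σ₁² + σ₂²) / δ²
  = (1.282 + 1.282)² · (2·4.3² = 36.98) / 0.6²
  = 6.5741 · 36.98 / 0.36
  = 675.31
Round up → n = 676 per group.

n = 676 per group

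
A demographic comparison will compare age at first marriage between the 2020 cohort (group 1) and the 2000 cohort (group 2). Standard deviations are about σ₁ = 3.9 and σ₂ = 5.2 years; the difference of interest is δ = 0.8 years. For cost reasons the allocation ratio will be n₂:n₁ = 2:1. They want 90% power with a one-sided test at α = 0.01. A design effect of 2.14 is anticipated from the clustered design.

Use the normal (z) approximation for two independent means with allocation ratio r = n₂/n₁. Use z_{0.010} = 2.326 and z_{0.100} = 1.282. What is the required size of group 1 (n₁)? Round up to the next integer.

n₁ = (z_α + z_β)² · (σ₁² + σ₂²/r) / δ²
   = (2.326 + 1.282)² · (3.9² + 5.2²/2) / 0.8²
   = 13.0177 · (15.21 + 13.52) / 0.64
   = 13.0177 · 28.73 / 0.64
   = 584.37
Design effect: 2.14 × 584.37 = 1250.55.
Round up → n₁ = 1251; n₂ = r·n₁ = 2 × 1251 = 2502.

n₁ = 1251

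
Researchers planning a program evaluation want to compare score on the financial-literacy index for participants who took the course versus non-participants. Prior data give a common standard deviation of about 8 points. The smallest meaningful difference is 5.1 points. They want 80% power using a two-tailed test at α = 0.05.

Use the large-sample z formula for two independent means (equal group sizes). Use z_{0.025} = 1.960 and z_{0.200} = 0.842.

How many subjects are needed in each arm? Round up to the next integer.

n = 39 per group

n = (z_{α/2} + z_β)² · (σ₁² + σ₂²) / δ²
  = (1.960 + 0.842)² · (2·8² = 128) / 5.1²
  = 7.8512 · 128 / 26.01
  = 38.64
Round up → n = 39 per group.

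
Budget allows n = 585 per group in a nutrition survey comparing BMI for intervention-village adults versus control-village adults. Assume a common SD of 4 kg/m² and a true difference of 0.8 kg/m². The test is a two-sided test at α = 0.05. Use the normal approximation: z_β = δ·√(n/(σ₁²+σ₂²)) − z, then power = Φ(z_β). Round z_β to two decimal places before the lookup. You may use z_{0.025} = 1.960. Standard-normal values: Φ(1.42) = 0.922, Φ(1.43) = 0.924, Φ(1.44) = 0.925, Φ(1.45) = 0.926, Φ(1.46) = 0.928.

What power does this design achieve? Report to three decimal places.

z_β = δ·√(n/(σ₁²+σ₂²)) − z_{α/2}
    = 0.8 · √(585/32) − 1.960
    = 0.8 · 4.27566 − 1.960
    = 3.4205 − 1.960 = 1.4605 → 1.46
Power = Φ(1.46) = 0.928.

Power ≈ 0.928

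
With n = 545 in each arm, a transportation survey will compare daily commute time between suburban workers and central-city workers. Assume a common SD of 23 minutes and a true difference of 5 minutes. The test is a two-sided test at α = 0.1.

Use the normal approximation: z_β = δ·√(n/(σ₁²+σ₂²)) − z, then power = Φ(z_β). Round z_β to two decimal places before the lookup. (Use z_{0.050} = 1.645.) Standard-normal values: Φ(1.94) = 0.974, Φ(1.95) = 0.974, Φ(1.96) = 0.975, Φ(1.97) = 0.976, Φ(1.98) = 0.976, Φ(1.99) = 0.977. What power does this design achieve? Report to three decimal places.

Power ≈ 0.974

z_β = δ·√(n/(σ₁²+σ₂²)) − z_{α/2}
    = 5 · √(545/1058) − 1.645
    = 5 · 0.71772 − 1.645
    = 3.5886 − 1.645 = 1.9436 → 1.94
Power = Φ(1.94) = 0.974.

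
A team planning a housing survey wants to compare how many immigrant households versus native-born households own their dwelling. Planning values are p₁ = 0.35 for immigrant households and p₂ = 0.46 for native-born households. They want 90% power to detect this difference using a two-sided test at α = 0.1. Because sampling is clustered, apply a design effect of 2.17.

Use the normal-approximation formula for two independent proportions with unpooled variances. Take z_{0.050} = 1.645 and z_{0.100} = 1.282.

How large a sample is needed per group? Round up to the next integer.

n = (z_{α/2} + z_β)² · [p₁(1−p₁) + p₂(1−p₂)] / (p₁ − p₂)²
  = (1.645 + 1.282)² · (0.35·0.65 + 0.46·0.54) / (-0.11)²
  = (2.927)² · (0.2275 + 0.2484) / 0.0121
  = 8.5673 · 0.4759 / 0.0121
  = 336.96
Design effect: 2.17 × 336.96 = 731.20.
Round up → n = 732 per group.

n = 732 per group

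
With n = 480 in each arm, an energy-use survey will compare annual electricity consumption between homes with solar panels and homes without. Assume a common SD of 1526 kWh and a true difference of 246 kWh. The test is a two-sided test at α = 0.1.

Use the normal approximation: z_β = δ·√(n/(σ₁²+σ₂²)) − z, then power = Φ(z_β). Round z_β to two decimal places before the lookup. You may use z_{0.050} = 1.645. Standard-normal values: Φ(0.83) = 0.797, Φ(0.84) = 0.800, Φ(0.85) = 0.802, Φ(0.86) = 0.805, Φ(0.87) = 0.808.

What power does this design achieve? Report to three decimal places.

Power ≈ 0.802

z_β = δ·√(n/(σ₁²+σ₂²)) − z_{α/2}
    = 246 · √(480/4657352) − 1.645
    = 246 · 0.01015 − 1.645
    = 2.4974 − 1.645 = 0.8524 → 0.85
Power = Φ(0.85) = 0.802.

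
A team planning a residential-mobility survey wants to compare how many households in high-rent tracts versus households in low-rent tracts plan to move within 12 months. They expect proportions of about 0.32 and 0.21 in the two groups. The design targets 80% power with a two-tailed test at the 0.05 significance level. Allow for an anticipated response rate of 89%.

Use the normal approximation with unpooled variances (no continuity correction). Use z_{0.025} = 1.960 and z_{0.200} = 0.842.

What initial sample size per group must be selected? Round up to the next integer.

n = 280 per group

n = (z_{α/2} + z_β)² · [p₁(1−p₁) + p₂(1−p₂)] / (p₁ − p₂)²
  = (1.960 + 0.842)² · (0.32·0.68 + 0.21·0.79) / (0.11)²
  = (2.802)² · (0.2176 + 0.1659) / 0.0121
  = 7.8512 · 0.3835 / 0.0121
  = 248.84
Adjust for 89% response: 248.84 / 0.89 = 279.59.
Round up → n = 280 per group.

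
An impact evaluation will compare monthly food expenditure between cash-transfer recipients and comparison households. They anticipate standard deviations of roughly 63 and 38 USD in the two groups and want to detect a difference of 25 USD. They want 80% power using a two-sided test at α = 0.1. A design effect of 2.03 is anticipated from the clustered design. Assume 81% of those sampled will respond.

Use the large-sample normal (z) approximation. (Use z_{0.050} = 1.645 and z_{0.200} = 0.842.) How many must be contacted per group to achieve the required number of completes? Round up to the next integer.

n = 135 per group

n = (z_{α/2} + z_β)² · (σ₁² + σ₂²) / δ²
  = (1.645 + 0.842)² · (63² + 38² = 5413) / 25²
  = 6.1852 · 5413 / 625
  = 53.57
Design effect: 2.03 × 53.57 = 108.74.
Adjust for 81% response: 108.74 / 0.81 = 134.25.
Round up → n = 135 per group.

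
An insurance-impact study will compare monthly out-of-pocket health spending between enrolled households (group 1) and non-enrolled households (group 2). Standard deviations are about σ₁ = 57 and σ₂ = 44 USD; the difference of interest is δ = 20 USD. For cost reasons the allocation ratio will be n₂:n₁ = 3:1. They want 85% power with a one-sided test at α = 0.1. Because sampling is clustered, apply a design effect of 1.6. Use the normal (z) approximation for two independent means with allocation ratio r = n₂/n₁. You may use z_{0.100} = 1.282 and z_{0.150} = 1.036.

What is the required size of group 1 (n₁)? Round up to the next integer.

n₁ = (z_α + z_β)² · (σ₁² + σ₂²/r) / δ²
   = (1.282 + 1.036)² · (57² + 44²/3) / 20²
   = 5.3731 · (3249 + 645.3333) / 400
   = 5.3731 · 3894.3 / 400
   = 52.31
Design effect: 1.6 × 52.31 = 83.70.
Round up → n₁ = 84; n₂ = r·n₁ = 3 × 84 = 252.

n₁ = 84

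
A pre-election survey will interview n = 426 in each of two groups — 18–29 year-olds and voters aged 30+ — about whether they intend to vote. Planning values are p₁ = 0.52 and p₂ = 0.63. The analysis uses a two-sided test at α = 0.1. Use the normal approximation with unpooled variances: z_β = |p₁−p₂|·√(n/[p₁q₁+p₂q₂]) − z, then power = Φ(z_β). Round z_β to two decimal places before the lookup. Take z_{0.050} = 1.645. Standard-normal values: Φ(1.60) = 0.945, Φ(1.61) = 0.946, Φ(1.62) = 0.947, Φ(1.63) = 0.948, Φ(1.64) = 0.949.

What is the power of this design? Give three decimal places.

z_β = |p₁−p₂|·√(n/[p₁q₁+p₂q₂]) − z_{α/2}
    = 0.11 · √(426/0.4827) − 1.645
    = 0.11 · 29.7075 − 1.645
    = 3.2678 − 1.645 = 1.6228 → 1.62
Power = Φ(1.62) = 0.947.

Power ≈ 0.947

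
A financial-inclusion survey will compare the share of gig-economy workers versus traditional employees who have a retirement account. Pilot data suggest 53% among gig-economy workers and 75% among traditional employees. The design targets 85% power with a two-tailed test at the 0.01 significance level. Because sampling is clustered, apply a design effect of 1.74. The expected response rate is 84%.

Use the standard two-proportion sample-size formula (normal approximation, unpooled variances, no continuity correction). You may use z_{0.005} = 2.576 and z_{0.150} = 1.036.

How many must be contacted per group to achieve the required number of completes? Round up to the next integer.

n = (z_{α/2} + z_β)² · [p₁(1−p₁) + p₂(1−p₂)] / (p₁ − p₂)²
  = (2.576 + 1.036)² · (0.53·0.47 + 0.75·0.25) / (-0.22)²
  = (3.612)² · (0.2491 + 0.1875) / 0.0484
  = 13.0465 · 0.4366 / 0.0484
  = 117.69
Design effect: 1.74 × 117.69 = 204.78.
Adjust for 84% response: 204.78 / 0.84 = 243.78.
Round up → n = 244 per group.

n = 244 per group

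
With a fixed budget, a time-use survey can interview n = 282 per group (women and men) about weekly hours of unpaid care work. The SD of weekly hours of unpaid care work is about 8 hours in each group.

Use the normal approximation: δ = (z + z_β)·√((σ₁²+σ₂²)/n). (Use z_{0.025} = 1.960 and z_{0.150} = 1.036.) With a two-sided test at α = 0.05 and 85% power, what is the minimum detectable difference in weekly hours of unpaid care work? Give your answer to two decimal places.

Minimum detectable difference ≈ 2.02 hours

δ = (z_{α/2} + z_β) · √((σ₁²+σ₂²)/n)
  = (1.960 + 1.036) · √(128/282)
  = 2.996 · √0.4539
  = 2.996 · 0.6737
  = 2.0185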